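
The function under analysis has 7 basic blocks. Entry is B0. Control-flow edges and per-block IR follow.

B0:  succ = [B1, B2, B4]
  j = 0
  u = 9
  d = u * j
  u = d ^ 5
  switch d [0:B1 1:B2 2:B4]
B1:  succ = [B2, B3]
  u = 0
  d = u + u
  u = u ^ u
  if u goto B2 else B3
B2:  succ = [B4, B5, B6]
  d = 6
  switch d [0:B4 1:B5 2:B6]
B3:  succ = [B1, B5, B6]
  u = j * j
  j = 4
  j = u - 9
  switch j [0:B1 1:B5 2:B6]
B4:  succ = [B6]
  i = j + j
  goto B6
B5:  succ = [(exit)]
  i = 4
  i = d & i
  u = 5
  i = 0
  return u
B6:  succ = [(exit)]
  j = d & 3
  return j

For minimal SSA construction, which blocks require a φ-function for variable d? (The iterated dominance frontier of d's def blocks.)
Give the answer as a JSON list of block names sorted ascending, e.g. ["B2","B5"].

idom tree: B1←B0 B2←B0 B3←B1 B4←B0 B5←B0 B6←B0
Dom∩ at merges:
  B1: preds {B0,B3}: {B0} ∩ {B0,B1,B3} = {B0}; idom=B0
  B2: preds {B0,B1}: {B0} ∩ {B0,B1} = {B0}; idom=B0
  B4: preds {B0,B2}: {B0} ∩ {B0,B2} = {B0}; idom=B0
  B5: preds {B2,B3}: {B0,B2} ∩ {B0,B1,B3} = {B0}; idom=B0
  B6: preds {B2,B3,B4}: {B0,B2} ∩ {B0,B1,B3} ∩ {B0,B4} = {B0}; idom=B0

DF derivation:
  B1←B0: walk · to B0
  B1←B3: walk B3→B1 to B0
  B2←B0: walk · to B0
  B2←B1: walk B1 to B0
  B4←B0: walk · to B0
  B4←B2: walk B2 to B0
  B5←B2: walk B2 to B0
  B5←B3: walk B3→B1 to B0
  B6←B2: walk B2 to B0
  B6←B3: walk B3→B1 to B0
  B6←B4: walk B4 to B0
  B0 → ∅
  B1 → {B1,B2,B5,B6}
  B2 → {B4,B5,B6}
  B3 → {B1,B5,B6}
  B4 → {B6}
  B5 → ∅
  B6 → ∅

φ for d: defs {B0,B1,B2}
  DF⁺ = {B1,B2,B4,B5,B6}

Answer: ["B1", "B2", "B4", "B5", "B6"]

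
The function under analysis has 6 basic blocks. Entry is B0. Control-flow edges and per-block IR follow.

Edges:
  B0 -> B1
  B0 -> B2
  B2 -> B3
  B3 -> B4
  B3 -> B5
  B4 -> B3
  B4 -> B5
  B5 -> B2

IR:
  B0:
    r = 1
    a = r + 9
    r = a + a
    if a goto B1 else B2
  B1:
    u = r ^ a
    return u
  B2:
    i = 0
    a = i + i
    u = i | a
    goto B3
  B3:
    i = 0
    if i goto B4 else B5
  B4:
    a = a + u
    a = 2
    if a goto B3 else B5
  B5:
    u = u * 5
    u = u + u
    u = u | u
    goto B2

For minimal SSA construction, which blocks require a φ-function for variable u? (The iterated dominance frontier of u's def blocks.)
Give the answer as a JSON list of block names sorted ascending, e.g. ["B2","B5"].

Answer: ["B2"]

Working:
idom tree: B1←B0 B2←B0 B3←B2 B4←B3 B5←B3
Dom at joins:
  B2: preds {B0,B5}: {B0} ∩ {B0,B2,B3,B5} = {B0}; idom=B0
  B3: preds {B2,B4}: {B0,B2} ∩ {B0,B2,B3,B4} = {B0,B2}; idom=B2
  B5: preds {B3,B4}: {B0,B2,B3} ∩ {B0,B2,B3,B4} = {B0,B2,B3}; idom=B3

Frontier:
  join B2 pred B0: · stop@B0
  join B2 pred B5: B5→B3→B2 stop@B0
  join B3 pred B2: · stop@B2
  join B3 pred B4: B4→B3 stop@B2
  join B5 pred B3: · stop@B3
  join B5 pred B4: B4 stop@B3
  DF(B0)=∅
  DF(B1)=∅
  DF(B2)={B2}
  DF(B3)={B2,B3}
  DF(B4)={B3,B5}
  DF(B5)={B2}

φ for u: defs {B1,B2,B5}
  DF⁺ = {B2}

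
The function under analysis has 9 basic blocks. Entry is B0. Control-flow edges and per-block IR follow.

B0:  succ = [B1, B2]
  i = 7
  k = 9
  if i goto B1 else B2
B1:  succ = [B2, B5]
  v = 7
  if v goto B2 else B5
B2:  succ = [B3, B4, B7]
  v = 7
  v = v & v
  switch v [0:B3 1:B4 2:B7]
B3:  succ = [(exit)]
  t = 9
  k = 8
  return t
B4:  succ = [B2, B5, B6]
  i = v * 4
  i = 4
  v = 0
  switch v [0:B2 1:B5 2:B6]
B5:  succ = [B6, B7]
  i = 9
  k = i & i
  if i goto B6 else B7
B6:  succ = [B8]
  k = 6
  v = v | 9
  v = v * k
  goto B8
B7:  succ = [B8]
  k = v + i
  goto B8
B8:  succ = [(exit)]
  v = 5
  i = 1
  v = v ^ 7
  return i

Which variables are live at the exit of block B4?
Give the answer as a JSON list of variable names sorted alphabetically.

Answer: ["i", "v"]

Analysis:
Block summaries:
  B0 def {i,k} use ∅
  B1 def {v} use ∅
  B2 def {v} use ∅
  B3 def {k,t} use ∅
  B4 def {i,v} use {v}
  B5 def {i,k} use ∅
  B6 def {k,v} use {v}
  B7 def {k} use {i,v}
  B8 def {i,v} use ∅

Live sets:
  live B0: ∅→{i}
  live B1: {i}→{i,v}
  live B2: {i}→{i,v}
  live B3: ∅→∅
  live B4: {v}→{i,v}
  live B5: {v}→{i,v}
  live B6: {v}→∅
  live B7: {i,v}→∅
  live B8: ∅→∅

live-out(B4) = ["i", "v"]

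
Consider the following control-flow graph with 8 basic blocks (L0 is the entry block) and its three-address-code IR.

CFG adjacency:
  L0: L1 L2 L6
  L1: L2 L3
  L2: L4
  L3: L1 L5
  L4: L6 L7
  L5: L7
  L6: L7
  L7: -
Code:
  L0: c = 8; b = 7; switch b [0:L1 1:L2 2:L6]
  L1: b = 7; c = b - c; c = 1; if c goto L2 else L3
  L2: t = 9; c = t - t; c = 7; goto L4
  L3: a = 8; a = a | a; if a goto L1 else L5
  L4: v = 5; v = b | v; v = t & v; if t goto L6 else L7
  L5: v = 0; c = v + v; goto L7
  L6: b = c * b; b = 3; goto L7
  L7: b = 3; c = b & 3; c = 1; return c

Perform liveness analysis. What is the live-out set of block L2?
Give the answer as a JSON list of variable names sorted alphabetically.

Answer: ["b", "c", "t"]

Analysis:
def/use:
  L0 def {b,c} use ∅
  L1 def {b,c} use {c}
  L2 def {c,t} use ∅
  L3 def {a} use ∅
  L4 def {v} use {b,t}
  L5 def {c,v} use ∅
  L6 def {b} use {b,c}
  L7 def {b,c} use ∅

Backward fixpoint:
  live L0: ∅→{b,c}
  live L1: {c}→{b,c}
  live L2: {b}→{b,c,t}
  live L3: {c}→{c}
  live L4: {b,c,t}→{b,c}
  live L5: ∅→∅
  live L6: {b,c}→∅
  live L7: ∅→∅

live-out(L2) = ["b", "c", "t"]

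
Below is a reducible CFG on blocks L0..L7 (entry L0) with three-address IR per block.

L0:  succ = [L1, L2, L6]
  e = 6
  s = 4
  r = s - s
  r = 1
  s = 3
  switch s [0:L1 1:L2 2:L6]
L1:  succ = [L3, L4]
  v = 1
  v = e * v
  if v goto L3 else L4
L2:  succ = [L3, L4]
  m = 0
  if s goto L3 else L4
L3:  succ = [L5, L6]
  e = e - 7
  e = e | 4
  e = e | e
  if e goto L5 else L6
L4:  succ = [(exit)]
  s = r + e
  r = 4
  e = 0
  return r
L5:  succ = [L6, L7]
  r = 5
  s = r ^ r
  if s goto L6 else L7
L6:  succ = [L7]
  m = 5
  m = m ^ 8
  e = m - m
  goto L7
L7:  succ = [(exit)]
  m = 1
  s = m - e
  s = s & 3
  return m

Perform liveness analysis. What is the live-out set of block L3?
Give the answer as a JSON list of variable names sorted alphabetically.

Answer: ["e"]

Working:
def/use:
  L0: {e,r,s} / ∅
  L1: {v} / {e}
  L2: {m} / {s}
  L3: {e} / {e}
  L4: {e,r,s} / {e,r}
  L5: {r,s} / ∅
  L6: {e,m} / ∅
  L7: {m,s} / {e}

Liveness:
  L0 li=∅ lo={e,r,s}
  L1 li={e,r} lo={e,r}
  L2 li={e,r,s} lo={e,r}
  L3 li={e} lo={e}
  L4 li={e,r} lo=∅
  L5 li={e} lo={e}
  L6 li=∅ lo={e}
  L7 li={e} lo=∅

live-out(L3) = ["e"]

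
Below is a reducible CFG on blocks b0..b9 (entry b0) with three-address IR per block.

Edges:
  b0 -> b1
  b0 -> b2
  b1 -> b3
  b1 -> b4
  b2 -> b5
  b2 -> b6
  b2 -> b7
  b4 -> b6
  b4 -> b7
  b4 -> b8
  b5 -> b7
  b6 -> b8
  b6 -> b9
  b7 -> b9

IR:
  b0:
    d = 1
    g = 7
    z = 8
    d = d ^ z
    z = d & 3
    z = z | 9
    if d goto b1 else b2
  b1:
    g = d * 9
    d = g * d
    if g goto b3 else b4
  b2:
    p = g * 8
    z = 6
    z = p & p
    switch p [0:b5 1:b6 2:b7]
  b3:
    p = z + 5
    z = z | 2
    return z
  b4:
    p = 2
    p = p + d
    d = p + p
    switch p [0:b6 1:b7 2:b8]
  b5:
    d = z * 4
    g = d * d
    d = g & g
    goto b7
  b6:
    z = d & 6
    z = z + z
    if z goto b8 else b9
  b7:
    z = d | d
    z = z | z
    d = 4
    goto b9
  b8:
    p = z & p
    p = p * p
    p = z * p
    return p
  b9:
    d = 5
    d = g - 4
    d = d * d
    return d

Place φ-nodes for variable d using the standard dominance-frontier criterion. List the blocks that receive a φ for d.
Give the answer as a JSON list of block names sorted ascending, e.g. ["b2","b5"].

idom tree: b1←b0 b2←b0 b3←b1 b4←b1 b5←b2 b6←b0 b7←b0 b8←b0 b9←b0
Dom∩ at merges:
  b6: preds {b2,b4}: {b0,b2} ∩ {b0,b1,b4} = {b0}; idom=b0
  b7: preds {b2,b4,b5}: {b0,b2} ∩ {b0,b1,b4} ∩ {b0,b2,b5} = {b0}; idom=b0
  b8: preds {b4,b6}: {b0,b1,b4} ∩ {b0,b6} = {b0}; idom=b0
  b9: preds {b6,b7}: {b0,b6} ∩ {b0,b7} = {b0}; idom=b0

DF walk-up:
  join b6 pred b2: b2 stop@b0
  join b6 pred b4: b4→b1 stop@b0
  join b7 pred b2: b2 stop@b0
  join b7 pred b4: b4→b1 stop@b0
  join b7 pred b5: b5→b2 stop@b0
  join b8 pred b4: b4→b1 stop@b0
  join b8 pred b6: b6 stop@b0
  join b9 pred b6: b6 stop@b0
  join b9 pred b7: b7 stop@b0
  DF(b0)=∅
  DF(b1)={b6,b7,b8}
  DF(b2)={b6,b7}
  DF(b3)=∅
  DF(b4)={b6,b7,b8}
  DF(b5)={b7}
  DF(b6)={b8,b9}
  DF(b7)={b9}
  DF(b8)=∅
  DF(b9)=∅

φ for d: defs {b0,b1,b4,b5,b7,b9}
  DF⁺ = {b6,b7,b8,b9}

Answer: ["b6", "b7", "b8", "b9"]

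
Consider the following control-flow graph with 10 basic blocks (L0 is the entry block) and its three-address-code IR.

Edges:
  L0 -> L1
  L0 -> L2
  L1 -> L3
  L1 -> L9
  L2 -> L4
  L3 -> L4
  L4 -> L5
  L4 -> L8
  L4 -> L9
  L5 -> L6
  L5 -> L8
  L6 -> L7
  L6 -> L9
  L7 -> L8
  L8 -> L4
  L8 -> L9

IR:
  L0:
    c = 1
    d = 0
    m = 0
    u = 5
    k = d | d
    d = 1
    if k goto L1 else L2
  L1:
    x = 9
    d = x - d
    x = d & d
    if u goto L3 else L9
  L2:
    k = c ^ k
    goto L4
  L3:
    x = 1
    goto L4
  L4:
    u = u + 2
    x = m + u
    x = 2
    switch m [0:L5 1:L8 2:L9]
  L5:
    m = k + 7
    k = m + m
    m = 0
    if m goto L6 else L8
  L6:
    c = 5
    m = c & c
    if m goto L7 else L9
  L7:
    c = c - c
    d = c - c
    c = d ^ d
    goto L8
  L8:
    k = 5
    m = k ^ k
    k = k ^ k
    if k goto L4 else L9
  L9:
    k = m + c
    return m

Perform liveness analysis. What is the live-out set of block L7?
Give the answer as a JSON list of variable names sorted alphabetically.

Answer: ["c", "u"]

Derivation:
def/use:
  L0 def {c,d,k,m,u} use ∅
  L1 def {d,x} use {d,u}
  L2 def {k} use {c,k}
  L3 def {x} use ∅
  L4 def {u,x} use {m,u}
  L5 def {k,m} use {k}
  L6 def {c,m} use ∅
  L7 def {c,d} use {c}
  L8 def {k,m} use ∅
  L9 def {k} use {c,m}

Backward fixpoint:
  live L0: ∅→{c,d,k,m,u}
  live L1: {c,d,k,m,u}→{c,k,m,u}
  live L2: {c,k,m,u}→{c,k,m,u}
  live L3: {c,k,m,u}→{c,k,m,u}
  live L4: {c,k,m,u}→{c,k,m,u}
  live L5: {c,k,u}→{c,u}
  live L6: {u}→{c,m,u}
  live L7: {c,u}→{c,u}
  live L8: {c,u}→{c,k,m,u}
  live L9: {c,m}→∅

live-out(L7) = ["c", "u"]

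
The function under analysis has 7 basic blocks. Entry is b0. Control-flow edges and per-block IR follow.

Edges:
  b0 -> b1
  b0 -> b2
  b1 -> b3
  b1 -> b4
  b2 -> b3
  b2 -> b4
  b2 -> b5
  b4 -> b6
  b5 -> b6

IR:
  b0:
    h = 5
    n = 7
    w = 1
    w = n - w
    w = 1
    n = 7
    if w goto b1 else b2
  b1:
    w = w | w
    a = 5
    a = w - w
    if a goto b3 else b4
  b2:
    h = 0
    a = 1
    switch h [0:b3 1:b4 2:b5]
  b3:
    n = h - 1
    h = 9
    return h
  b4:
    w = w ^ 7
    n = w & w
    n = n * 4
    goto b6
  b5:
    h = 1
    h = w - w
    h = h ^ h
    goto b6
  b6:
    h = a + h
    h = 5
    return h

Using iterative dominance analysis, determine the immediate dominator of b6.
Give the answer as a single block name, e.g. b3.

Answer: b0

Derivation:
idom tree: b1←b0 b2←b0 b3←b0 b4←b0 b5←b2 b6←b0
Dom at joins:
  b3: preds {b1,b2}: {b0,b1} ∩ {b0,b2} = {b0}; idom=b0
  b4: preds {b1,b2}: {b0,b1} ∩ {b0,b2} = {b0}; idom=b0
  b6: preds {b4,b5}: {b0,b4} ∩ {b0,b2,b5} = {b0}; idom=b0

idom(b6) = b0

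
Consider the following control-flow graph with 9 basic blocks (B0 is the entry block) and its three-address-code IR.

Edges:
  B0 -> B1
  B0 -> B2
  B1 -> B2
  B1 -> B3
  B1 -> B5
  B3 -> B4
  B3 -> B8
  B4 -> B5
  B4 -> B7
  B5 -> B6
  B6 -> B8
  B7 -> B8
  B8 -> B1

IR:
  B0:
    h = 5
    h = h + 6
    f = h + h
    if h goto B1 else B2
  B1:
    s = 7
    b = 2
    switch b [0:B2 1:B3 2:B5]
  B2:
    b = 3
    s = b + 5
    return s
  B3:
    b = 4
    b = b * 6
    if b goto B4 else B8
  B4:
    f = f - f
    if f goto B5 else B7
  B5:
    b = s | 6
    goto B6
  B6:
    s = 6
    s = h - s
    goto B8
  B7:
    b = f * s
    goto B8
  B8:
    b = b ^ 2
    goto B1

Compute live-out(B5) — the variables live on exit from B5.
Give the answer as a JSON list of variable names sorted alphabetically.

Answer: ["b", "f", "h"]

Derivation:
Per-block:
  B0: def={f,h} ue=∅
  B1: def={b,s} ue=∅
  B2: def={b,s} ue=∅
  B3: def={b} ue=∅
  B4: def={f} ue={f}
  B5: def={b} ue={s}
  B6: def={s} ue={h}
  B7: def={b} ue={f,s}
  B8: def={b} ue={b}

Liveness:
  B0 li=∅ lo={f,h}
  B1 li={f,h} lo={f,h,s}
  B2 li=∅ lo=∅
  B3 li={f,h,s} lo={b,f,h,s}
  B4 li={f,h,s} lo={f,h,s}
  B5 li={f,h,s} lo={b,f,h}
  B6 li={b,f,h} lo={b,f,h}
  B7 li={f,h,s} lo={b,f,h}
  B8 li={b,f,h} lo={f,h}

live-out(B5) = ["b", "f", "h"]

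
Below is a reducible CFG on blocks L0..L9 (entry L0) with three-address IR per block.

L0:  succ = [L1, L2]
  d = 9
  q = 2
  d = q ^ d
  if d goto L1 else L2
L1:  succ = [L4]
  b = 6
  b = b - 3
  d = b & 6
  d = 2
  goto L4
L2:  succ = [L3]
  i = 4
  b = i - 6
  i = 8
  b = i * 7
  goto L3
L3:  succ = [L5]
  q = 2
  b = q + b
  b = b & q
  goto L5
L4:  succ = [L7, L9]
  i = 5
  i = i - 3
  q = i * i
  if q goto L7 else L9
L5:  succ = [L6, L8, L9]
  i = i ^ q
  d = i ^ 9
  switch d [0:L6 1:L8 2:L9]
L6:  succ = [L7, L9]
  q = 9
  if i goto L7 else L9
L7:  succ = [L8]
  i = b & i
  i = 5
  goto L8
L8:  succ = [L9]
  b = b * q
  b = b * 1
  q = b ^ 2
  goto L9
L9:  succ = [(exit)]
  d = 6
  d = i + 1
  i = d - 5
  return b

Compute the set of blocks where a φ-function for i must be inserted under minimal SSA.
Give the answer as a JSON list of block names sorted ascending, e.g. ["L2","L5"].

Answer: ["L7", "L8", "L9"]

Working:
idom tree: L1←L0 L2←L0 L3←L2 L4←L1 L5←L3 L6←L5 L7←L0 L8←L0 L9←L0
Dom at joins:
  L7: preds {L4,L6}: {L0,L1,L4} ∩ {L0,L2,L3,L5,L6} = {L0}; idom=L0
  L8: preds {L5,L7}: {L0,L2,L3,L5} ∩ {L0,L7} = {L0}; idom=L0
  L9: preds {L4,L5,L6,L8}: {L0,L1,L4} ∩ {L0,L2,L3,L5} ∩ {L0,L2,L3,L5,L6} ∩ {L0,L8} = {L0}; idom=L0

DF walk-up:
  L7←L4: walk L4→L1 to L0
  L7←L6: walk L6→L5→L3→L2 to L0
  L8←L5: walk L5→L3→L2 to L0
  L8←L7: walk L7 to L0
  L9←L4: walk L4→L1 to L0
  L9←L5: walk L5→L3→L2 to L0
  L9←L6: walk L6→L5→L3→L2 to L0
  L9←L8: walk L8 to L0
  L0: DF=∅
  L1: DF={L7,L9}
  L2: DF={L7,L8,L9}
  L3: DF={L7,L8,L9}
  L4: DF={L7,L9}
  L5: DF={L7,L8,L9}
  L6: DF={L7,L9}
  L7: DF={L8}
  L8: DF={L9}
  L9: DF=∅

φ for i: defs {L2,L4,L5,L7,L9}
  DF⁺ = {L7,L8,L9}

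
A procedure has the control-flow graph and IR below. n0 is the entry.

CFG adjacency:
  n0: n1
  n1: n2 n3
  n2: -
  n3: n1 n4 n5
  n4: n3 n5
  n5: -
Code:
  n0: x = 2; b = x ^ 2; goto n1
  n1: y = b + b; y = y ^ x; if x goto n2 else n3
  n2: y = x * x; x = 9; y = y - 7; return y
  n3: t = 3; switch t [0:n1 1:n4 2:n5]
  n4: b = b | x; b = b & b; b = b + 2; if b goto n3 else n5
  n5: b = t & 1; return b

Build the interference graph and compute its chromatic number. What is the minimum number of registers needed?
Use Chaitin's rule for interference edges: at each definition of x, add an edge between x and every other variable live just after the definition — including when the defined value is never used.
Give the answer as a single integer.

def/use:
  n0: {b,x} / ∅
  n1: {y} / {b,x}
  n2: {x,y} / {x}
  n3: {t} / ∅
  n4: {b} / {b,x}
  n5: {b} / {t}

Backward fixpoint:
  n0 li=∅ lo={b,x}
  n1 li={b,x} lo={b,x}
  n2 li={x} lo=∅
  n3 li={b,x} lo={b,t,x}
  n4 li={b,t,x} lo={b,t,x}
  n5 li={t} lo=∅

Interference:
  b↔{t,x,y}
  t↔{b,x}
  x↔{b,t,y}
  y↔{b,x}

Registers:
  lower bound: {b,t,x} mutually conflict ⇒ χ ≥ 3
  assign b→r0 t→r2 x→r1 y→r2 — no edge inside a register ⇒ χ ≤ 3
  χ = 3

Answer: 3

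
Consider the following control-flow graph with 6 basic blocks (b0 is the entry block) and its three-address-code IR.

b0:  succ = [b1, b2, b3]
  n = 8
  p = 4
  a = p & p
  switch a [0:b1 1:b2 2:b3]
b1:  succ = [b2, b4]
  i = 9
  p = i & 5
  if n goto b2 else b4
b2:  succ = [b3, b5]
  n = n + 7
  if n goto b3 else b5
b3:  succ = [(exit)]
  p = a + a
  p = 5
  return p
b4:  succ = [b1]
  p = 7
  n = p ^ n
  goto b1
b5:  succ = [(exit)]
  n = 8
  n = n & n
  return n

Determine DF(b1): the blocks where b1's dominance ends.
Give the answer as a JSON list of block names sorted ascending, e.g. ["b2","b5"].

idom tree: b1←b0 b2←b0 b3←b0 b4←b1 b5←b2
Dom∩ at merges:
  b1: preds {b0,b4}: {b0} ∩ {b0,b1,b4} = {b0}; idom=b0
  b2: preds {b0,b1}: {b0} ∩ {b0,b1} = {b0}; idom=b0
  b3: preds {b0,b2}: {b0} ∩ {b0,b2} = {b0}; idom=b0

DF walk-up:
  b1←b0: walk · to b0
  b1←b4: walk b4→b1 to b0
  b2←b0: walk · to b0
  b2←b1: walk b1 to b0
  b3←b0: walk · to b0
  b3←b2: walk b2 to b0
  b0: DF=∅
  b1: DF={b1,b2}
  b2: DF={b3}
  b3: DF=∅
  b4: DF={b1}
  b5: DF=∅

DF(b1) = ["b1", "b2"]

Answer: ["b1", "b2"]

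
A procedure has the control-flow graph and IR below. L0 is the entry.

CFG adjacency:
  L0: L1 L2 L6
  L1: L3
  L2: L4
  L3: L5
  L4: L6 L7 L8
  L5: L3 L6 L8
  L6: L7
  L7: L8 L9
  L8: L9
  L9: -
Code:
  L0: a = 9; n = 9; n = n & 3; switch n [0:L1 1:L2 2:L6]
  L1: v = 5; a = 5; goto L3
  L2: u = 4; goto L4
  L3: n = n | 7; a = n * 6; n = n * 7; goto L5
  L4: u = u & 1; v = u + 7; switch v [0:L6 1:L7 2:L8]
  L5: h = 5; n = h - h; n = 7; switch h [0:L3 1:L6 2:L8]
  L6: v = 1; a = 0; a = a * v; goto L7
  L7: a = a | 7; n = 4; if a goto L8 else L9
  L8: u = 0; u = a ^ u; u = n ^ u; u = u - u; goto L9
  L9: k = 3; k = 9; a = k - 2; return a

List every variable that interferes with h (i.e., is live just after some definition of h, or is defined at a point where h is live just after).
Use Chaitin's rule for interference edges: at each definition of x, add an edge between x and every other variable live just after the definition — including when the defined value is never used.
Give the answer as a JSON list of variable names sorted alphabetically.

Answer: ["a", "n"]

Derivation:
Block summaries:
  L0: {a,n} / ∅
  L1: {a,v} / ∅
  L2: {u} / ∅
  L3: {a,n} / {n}
  L4: {u,v} / {u}
  L5: {h,n} / ∅
  L6: {a,v} / ∅
  L7: {a,n} / {a}
  L8: {u} / {a,n}
  L9: {a,k} / ∅

Backward fixpoint:
  L0: in=∅ out={a,n}
  L1: in={n} out={n}
  L2: in={a,n} out={a,n,u}
  L3: in={n} out={a}
  L4: in={a,n,u} out={a,n}
  L5: in={a} out={a,n}
  L6: in=∅ out={a}
  L7: in={a} out={a,n}
  L8: in={a,n} out=∅
  L9: in=∅ out=∅

Conflict graph:
  a — {h,n,u,v}
  h — {a,n}
  k — ∅
  n — {a,h,u,v}
  u — {a,n}
  v — {a,n}

N(h) = ["a", "n"]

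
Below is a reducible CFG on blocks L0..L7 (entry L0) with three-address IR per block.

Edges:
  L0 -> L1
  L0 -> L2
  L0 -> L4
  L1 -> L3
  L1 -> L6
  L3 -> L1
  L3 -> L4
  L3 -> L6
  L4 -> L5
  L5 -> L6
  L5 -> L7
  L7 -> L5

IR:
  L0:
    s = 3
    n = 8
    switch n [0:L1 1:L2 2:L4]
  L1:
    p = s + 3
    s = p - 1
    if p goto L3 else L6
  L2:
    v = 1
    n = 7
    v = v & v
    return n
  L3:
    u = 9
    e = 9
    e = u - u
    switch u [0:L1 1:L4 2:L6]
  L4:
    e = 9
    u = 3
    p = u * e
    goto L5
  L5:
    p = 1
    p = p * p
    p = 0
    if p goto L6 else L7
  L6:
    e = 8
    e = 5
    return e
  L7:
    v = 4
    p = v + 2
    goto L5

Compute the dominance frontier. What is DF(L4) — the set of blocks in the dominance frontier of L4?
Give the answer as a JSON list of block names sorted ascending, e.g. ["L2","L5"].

Answer: ["L6"]

Derivation:
idom tree: L1←L0 L2←L0 L3←L1 L4←L0 L5←L4 L6←L0 L7←L5
Dom∩ at merges:
  L1: preds {L0,L3}: {L0} ∩ {L0,L1,L3} = {L0}; idom=L0
  L4: preds {L0,L3}: {L0} ∩ {L0,L1,L3} = {L0}; idom=L0
  L5: preds {L4,L7}: {L0,L4} ∩ {L0,L4,L5,L7} = {L0,L4}; idom=L4
  L6: preds {L1,L3,L5}: {L0,L1} ∩ {L0,L1,L3} ∩ {L0,L4,L5} = {L0}; idom=L0

DF walk-up:
  join L1 pred L0: · stop@L0
  join L1 pred L3: L3→L1 stop@L0
  join L4 pred L0: · stop@L0
  join L4 pred L3: L3→L1 stop@L0
  join L5 pred L4: · stop@L4
  join L5 pred L7: L7→L5 stop@L4
  join L6 pred L1: L1 stop@L0
  join L6 pred L3: L3→L1 stop@L0
  join L6 pred L5: L5→L4 stop@L0
  DF(L0)=∅
  DF(L1)={L1,L4,L6}
  DF(L2)=∅
  DF(L3)={L1,L4,L6}
  DF(L4)={L6}
  DF(L5)={L5,L6}
  DF(L6)=∅
  DF(L7)={L5}

DF(L4) = ["L6"]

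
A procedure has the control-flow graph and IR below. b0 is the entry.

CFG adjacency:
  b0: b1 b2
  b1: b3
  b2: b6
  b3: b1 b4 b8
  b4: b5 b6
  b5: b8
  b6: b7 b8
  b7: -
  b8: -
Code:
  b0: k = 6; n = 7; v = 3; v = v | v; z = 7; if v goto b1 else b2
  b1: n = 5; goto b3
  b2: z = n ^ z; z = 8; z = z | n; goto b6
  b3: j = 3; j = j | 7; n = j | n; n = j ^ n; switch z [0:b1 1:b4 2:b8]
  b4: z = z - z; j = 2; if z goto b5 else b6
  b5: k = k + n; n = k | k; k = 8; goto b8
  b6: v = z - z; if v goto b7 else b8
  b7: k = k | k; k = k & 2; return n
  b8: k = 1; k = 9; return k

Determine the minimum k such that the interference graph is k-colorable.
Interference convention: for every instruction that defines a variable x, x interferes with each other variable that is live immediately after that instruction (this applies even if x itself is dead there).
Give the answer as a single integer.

Answer: 4

Derivation:
Per-block:
  b0: def={k,n,v,z} ue=∅
  b1: def={n} ue=∅
  b2: def={z} ue={n,z}
  b3: def={j,n} ue={n,z}
  b4: def={j,z} ue={z}
  b5: def={k,n} ue={k,n}
  b6: def={v} ue={z}
  b7: def={k} ue={k,n}
  b8: def={k} ue=∅

Liveness:
  b0: in=∅ out={k,n,z}
  b1: in={k,z} out={k,n,z}
  b2: in={k,n,z} out={k,n,z}
  b3: in={k,n,z} out={k,n,z}
  b4: in={k,n,z} out={k,n,z}
  b5: in={k,n} out=∅
  b6: in={k,n,z} out={k,n}
  b7: in={k,n} out=∅
  b8: in=∅ out=∅

Conflict graph:
  j: {k,n,z}
  k: {j,n,v,z}
  n: {j,k,v,z}
  v: {k,n,z}
  z: {j,k,n,v}

Colouring:
  clique {j,k,n,z} ⇒ need ≥ 4
  4-colouring: R0={k}  R1={n}  R2={z}  R3={j,v}
  χ = 4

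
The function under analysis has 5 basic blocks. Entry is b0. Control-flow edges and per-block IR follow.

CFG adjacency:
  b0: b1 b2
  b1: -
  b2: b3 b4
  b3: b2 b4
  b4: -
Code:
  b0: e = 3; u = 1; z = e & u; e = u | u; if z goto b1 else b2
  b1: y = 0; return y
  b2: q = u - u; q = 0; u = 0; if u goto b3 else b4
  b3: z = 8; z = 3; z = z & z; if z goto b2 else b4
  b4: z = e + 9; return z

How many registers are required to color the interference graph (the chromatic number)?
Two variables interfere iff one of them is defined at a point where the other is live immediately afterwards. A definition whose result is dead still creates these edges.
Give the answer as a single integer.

def/use:
  b0 def {e,u,z} use ∅
  b1 def {y} use ∅
  b2 def {q,u} use {u}
  b3 def {z} use ∅
  b4 def {z} use {e}

Live sets:
  b0 li=∅ lo={e,u}
  b1 li=∅ lo=∅
  b2 li={e,u} lo={e,u}
  b3 li={e,u} lo={e,u}
  b4 li={e} lo=∅

Interfere edges:
  e — {q,u,z}
  q — {e}
  u — {e,z}
  y — ∅
  z — {e,u}

Chromatic number:
  {e,u,z} pairwise interfere (3-clique) ⇒ χ ≥ 3
  assign e→c0 q→c1 u→c1 y→c0 z→c2 — no edge inside a register ⇒ χ ≤ 3
  χ = 3

Answer: 3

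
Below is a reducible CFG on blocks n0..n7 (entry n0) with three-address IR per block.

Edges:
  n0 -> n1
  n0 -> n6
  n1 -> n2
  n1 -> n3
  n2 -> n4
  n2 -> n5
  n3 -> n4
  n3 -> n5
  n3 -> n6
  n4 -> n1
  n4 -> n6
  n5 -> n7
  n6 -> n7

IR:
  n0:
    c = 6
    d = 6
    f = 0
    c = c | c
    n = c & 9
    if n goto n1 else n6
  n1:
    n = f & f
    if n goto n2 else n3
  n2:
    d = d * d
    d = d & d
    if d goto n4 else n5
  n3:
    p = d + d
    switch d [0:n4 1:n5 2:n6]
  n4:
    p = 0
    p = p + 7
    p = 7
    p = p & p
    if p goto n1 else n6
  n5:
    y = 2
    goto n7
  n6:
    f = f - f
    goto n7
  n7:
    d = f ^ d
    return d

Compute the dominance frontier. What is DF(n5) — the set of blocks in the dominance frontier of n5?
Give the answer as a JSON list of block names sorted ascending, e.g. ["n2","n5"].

idom tree: n1←n0 n2←n1 n3←n1 n4←n1 n5←n1 n6←n0 n7←n0
Dom∩ at merges:
  n1: preds {n0,n4}: {n0} ∩ {n0,n1,n4} = {n0}; idom=n0
  n4: preds {n2,n3}: {n0,n1,n2} ∩ {n0,n1,n3} = {n0,n1}; idom=n1
  n5: preds {n2,n3}: {n0,n1,n2} ∩ {n0,n1,n3} = {n0,n1}; idom=n1
  n6: preds {n0,n3,n4}: {n0} ∩ {n0,n1,n3} ∩ {n0,n1,n4} = {n0}; idom=n0
  n7: preds {n5,n6}: {n0,n1,n5} ∩ {n0,n6} = {n0}; idom=n0

DF derivation:
  join n1 pred n0: · stop@n0
  join n1 pred n4: n4→n1 stop@n0
  join n4 pred n2: n2 stop@n1
  join n4 pred n3: n3 stop@n1
  join n5 pred n2: n2 stop@n1
  join n5 pred n3: n3 stop@n1
  join n6 pred n0: · stop@n0
  join n6 pred n3: n3→n1 stop@n0
  join n6 pred n4: n4→n1 stop@n0
  join n7 pred n5: n5→n1 stop@n0
  join n7 pred n6: n6 stop@n0
  n0 → ∅
  n1 → {n1,n6,n7}
  n2 → {n4,n5}
  n3 → {n4,n5,n6}
  n4 → {n1,n6}
  n5 → {n7}
  n6 → {n7}
  n7 → ∅

DF(n5) = ["n7"]

Answer: ["n7"]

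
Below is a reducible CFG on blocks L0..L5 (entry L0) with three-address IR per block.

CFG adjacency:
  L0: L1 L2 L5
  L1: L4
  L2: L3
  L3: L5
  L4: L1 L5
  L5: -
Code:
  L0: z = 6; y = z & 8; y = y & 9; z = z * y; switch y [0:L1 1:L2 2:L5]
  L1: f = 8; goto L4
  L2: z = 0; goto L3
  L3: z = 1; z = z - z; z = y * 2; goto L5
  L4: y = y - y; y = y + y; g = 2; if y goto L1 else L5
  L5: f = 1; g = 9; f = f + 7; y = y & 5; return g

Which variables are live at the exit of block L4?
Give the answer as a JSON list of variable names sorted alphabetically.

Block summaries:
  L0: def={y,z} ue=∅
  L1: def={f} ue=∅
  L2: def={z} ue=∅
  L3: def={z} ue={y}
  L4: def={g,y} ue={y}
  L5: def={f,g,y} ue={y}

Backward fixpoint:
  L0 li=∅ lo={y}
  L1 li={y} lo={y}
  L2 li={y} lo={y}
  L3 li={y} lo={y}
  L4 li={y} lo={y}
  L5 li={y} lo=∅

live-out(L4) = ["y"]

Answer: ["y"]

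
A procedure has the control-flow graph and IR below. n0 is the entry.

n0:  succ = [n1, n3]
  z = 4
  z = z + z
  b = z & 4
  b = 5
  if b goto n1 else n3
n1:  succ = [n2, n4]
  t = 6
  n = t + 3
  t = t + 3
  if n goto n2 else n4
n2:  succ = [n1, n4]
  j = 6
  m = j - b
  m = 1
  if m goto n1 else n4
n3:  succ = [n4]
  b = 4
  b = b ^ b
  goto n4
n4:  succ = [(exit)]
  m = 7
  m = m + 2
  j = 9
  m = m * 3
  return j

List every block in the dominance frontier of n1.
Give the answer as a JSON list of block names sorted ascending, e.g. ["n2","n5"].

idom tree: n1←n0 n2←n1 n3←n0 n4←n0
Join-block Dom:
  n1: preds {n0,n2}: {n0} ∩ {n0,n1,n2} = {n0}; idom=n0
  n4: preds {n1,n2,n3}: {n0,n1} ∩ {n0,n1,n2} ∩ {n0,n3} = {n0}; idom=n0

Frontier:
  n1←n0: walk · to n0
  n1←n2: walk n2→n1 to n0
  n4←n1: walk n1 to n0
  n4←n2: walk n2→n1 to n0
  n4←n3: walk n3 to n0
  n0 → ∅
  n1 → {n1,n4}
  n2 → {n1,n4}
  n3 → {n4}
  n4 → ∅

DF(n1) = ["n1", "n4"]

Answer: ["n1", "n4"]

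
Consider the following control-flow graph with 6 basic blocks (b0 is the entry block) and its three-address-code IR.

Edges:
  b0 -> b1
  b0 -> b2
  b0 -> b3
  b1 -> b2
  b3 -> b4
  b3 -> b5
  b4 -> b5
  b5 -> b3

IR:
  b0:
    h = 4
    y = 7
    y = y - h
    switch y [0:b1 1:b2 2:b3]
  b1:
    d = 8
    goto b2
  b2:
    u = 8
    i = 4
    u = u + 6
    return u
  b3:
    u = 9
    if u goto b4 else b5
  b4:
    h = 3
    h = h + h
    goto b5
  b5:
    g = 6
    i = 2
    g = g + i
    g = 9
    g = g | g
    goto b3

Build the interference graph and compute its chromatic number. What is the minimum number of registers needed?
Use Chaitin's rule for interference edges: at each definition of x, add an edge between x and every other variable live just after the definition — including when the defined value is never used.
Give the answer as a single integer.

Answer: 2

Working:
def/use:
  b0: {h,y} / ∅
  b1: {d} / ∅
  b2: {i,u} / ∅
  b3: {u} / ∅
  b4: {h} / ∅
  b5: {g,i} / ∅

Backward fixpoint:
  b0 li=∅ lo=∅
  b1 li=∅ lo=∅
  b2 li=∅ lo=∅
  b3 li=∅ lo=∅
  b4 li=∅ lo=∅
  b5 li=∅ lo=∅

Interference:
  d: ∅
  g: {i}
  h: {y}
  i: {g,u}
  u: {i}
  y: {h}

Registers:
  clique {g,i} ⇒ need ≥ 2
  assign d→R0 g→R1 h→R0 i→R0 u→R1 y→R1 — no edge inside a register ⇒ χ ≤ 2
  χ = 2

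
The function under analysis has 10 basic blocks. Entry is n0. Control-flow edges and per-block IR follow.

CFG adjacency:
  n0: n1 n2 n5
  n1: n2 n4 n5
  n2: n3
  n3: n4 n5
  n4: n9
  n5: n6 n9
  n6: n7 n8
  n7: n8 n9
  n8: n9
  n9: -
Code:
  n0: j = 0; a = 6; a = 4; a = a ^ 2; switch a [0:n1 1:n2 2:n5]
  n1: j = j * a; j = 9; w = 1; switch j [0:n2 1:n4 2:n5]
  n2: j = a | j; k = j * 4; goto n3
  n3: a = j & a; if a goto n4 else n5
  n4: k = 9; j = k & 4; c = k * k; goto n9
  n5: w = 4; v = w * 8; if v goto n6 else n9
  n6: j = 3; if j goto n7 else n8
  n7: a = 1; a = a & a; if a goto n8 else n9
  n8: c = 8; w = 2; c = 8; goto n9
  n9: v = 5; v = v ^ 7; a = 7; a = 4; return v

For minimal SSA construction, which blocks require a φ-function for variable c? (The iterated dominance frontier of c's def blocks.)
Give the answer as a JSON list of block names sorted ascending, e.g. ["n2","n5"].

idom tree: n1←n0 n2←n0 n3←n2 n4←n0 n5←n0 n6←n5 n7←n6 n8←n6 n9←n0
Dom at joins:
  n2: preds {n0,n1}: {n0} ∩ {n0,n1} = {n0}; idom=n0
  n4: preds {n1,n3}: {n0,n1} ∩ {n0,n2,n3} = {n0}; idom=n0
  n5: preds {n0,n1,n3}: {n0} ∩ {n0,n1} ∩ {n0,n2,n3} = {n0}; idom=n0
  n8: preds {n6,n7}: {n0,n5,n6} ∩ {n0,n5,n6,n7} = {n0,n5,n6}; idom=n6
  n9: preds {n4,n5,n7,n8}: {n0,n4} ∩ {n0,n5} ∩ {n0,n5,n6,n7} ∩ {n0,n5,n6,n8} = {n0}; idom=n0

DF walk-up:
  n2←n0: walk · to n0
  n2←n1: walk n1 to n0
  n4←n1: walk n1 to n0
  n4←n3: walk n3→n2 to n0
  n5←n0: walk · to n0
  n5←n1: walk n1 to n0
  n5←n3: walk n3→n2 to n0
  n8←n6: walk · to n6
  n8←n7: walk n7 to n6
  n9←n4: walk n4 to n0
  n9←n5: walk n5 to n0
  n9←n7: walk n7→n6→n5 to n0
  n9←n8: walk n8→n6→n5 to n0
  DF(n0)=∅
  DF(n1)={n2,n4,n5}
  DF(n2)={n4,n5}
  DF(n3)={n4,n5}
  DF(n4)={n9}
  DF(n5)={n9}
  DF(n6)={n9}
  DF(n7)={n8,n9}
  DF(n8)={n9}
  DF(n9)=∅

φ for c: defs {n4,n8}
  DF⁺ = {n9}

Answer: ["n9"]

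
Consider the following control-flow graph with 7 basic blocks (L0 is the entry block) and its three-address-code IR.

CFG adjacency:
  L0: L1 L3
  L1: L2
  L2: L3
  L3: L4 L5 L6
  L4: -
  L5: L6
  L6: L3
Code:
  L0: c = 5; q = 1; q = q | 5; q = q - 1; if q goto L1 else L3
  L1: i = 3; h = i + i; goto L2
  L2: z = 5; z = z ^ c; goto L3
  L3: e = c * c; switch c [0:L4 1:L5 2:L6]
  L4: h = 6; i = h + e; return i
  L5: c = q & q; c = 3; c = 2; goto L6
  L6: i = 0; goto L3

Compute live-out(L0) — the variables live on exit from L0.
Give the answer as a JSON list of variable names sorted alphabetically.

Answer: ["c", "q"]

Working:
def/use:
  L0: def={c,q} ue=∅
  L1: def={h,i} ue=∅
  L2: def={z} ue={c}
  L3: def={e} ue={c}
  L4: def={h,i} ue={e}
  L5: def={c} ue={q}
  L6: def={i} ue=∅

Backward fixpoint:
  live L0: ∅→{c,q}
  live L1: {c,q}→{c,q}
  live L2: {c,q}→{c,q}
  live L3: {c,q}→{c,e,q}
  live L4: {e}→∅
  live L5: {q}→{c,q}
  live L6: {c,q}→{c,q}

live-out(L0) = ["c", "q"]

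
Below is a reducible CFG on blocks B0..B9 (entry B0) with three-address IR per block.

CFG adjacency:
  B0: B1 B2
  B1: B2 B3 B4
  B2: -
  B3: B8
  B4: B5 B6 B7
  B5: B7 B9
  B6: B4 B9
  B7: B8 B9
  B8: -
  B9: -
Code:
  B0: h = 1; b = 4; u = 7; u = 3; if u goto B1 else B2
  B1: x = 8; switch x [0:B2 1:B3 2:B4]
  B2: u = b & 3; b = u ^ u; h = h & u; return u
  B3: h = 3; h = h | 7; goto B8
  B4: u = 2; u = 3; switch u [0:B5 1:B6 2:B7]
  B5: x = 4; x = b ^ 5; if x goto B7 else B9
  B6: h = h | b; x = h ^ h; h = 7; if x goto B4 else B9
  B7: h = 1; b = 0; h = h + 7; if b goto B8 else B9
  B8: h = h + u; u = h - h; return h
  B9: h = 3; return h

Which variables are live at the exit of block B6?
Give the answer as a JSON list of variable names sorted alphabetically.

Answer: ["b", "h"]

Analysis:
Block summaries:
  B0 def {b,h,u} use ∅
  B1 def {x} use ∅
  B2 def {b,h,u} use {b,h}
  B3 def {h} use ∅
  B4 def {u} use ∅
  B5 def {x} use {b}
  B6 def {h,x} use {b,h}
  B7 def {b,h} use ∅
  B8 def {h,u} use {h,u}
  B9 def {h} use ∅

Liveness:
  live B0: ∅→{b,h,u}
  live B1: {b,h,u}→{b,h,u}
  live B2: {b,h}→∅
  live B3: {u}→{h,u}
  live B4: {b,h}→{b,h,u}
  live B5: {b,u}→{u}
  live B6: {b,h}→{b,h}
  live B7: {u}→{h,u}
  live B8: {h,u}→∅
  live B9: ∅→∅

live-out(B6) = ["b", "h"]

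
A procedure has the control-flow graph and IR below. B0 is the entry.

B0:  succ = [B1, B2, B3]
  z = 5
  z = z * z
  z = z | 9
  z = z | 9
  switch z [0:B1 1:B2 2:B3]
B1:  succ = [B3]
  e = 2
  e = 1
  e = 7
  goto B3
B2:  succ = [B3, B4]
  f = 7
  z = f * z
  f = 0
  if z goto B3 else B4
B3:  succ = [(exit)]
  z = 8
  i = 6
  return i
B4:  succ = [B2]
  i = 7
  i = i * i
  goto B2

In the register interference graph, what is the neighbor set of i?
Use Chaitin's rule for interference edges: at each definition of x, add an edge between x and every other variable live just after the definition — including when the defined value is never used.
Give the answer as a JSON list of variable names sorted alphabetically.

Answer: ["z"]

Derivation:
Per-block:
  B0: def={z} ue=∅
  B1: def={e} ue=∅
  B2: def={f,z} ue={z}
  B3: def={i,z} ue=∅
  B4: def={i} ue=∅

Live sets:
  B0 li=∅ lo={z}
  B1 li=∅ lo=∅
  B2 li={z} lo={z}
  B3 li=∅ lo=∅
  B4 li={z} lo={z}

Interfere edges:
  e↔∅
  f↔{z}
  i↔{z}
  z↔{f,i}

N(i) = ["z"]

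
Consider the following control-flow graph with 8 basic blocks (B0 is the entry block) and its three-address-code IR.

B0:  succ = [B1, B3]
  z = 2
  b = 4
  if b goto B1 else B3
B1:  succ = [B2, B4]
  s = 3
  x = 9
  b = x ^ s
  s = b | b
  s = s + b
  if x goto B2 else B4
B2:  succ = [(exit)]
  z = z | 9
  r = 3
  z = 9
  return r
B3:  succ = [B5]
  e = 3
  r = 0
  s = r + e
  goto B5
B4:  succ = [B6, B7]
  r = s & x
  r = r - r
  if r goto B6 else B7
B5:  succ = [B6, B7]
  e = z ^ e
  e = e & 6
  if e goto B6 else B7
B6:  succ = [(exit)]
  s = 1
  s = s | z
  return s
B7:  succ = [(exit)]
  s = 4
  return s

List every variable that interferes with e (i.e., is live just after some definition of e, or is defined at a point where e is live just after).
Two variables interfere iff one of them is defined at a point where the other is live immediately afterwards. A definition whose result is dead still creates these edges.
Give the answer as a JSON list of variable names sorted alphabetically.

Block summaries:
  B0 def {b,z} use ∅
  B1 def {b,s,x} use ∅
  B2 def {r,z} use {z}
  B3 def {e,r,s} use ∅
  B4 def {r} use {s,x}
  B5 def {e} use {e,z}
  B6 def {s} use {z}
  B7 def {s} use ∅

Live sets:
  B0: in=∅ out={z}
  B1: in={z} out={s,x,z}
  B2: in={z} out=∅
  B3: in={z} out={e,z}
  B4: in={s,x,z} out={z}
  B5: in={e,z} out={z}
  B6: in={z} out=∅
  B7: in=∅ out=∅

Interference:
  b — {s,x,z}
  e — {r,s,z}
  r — {e,z}
  s — {b,e,x,z}
  x — {b,s,z}
  z — {b,e,r,s,x}

N(e) = ["r", "s", "z"]

Answer: ["r", "s", "z"]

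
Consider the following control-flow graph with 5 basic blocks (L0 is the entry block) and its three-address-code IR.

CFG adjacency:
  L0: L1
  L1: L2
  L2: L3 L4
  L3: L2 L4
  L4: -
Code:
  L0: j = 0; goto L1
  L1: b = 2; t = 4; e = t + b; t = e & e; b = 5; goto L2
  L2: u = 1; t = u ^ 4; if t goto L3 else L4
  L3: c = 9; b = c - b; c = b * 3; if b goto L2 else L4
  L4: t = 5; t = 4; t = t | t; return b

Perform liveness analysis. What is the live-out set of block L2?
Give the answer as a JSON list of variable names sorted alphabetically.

Answer: ["b"]

Working:
Per-block:
  L0: {j} / ∅
  L1: {b,e,t} / ∅
  L2: {t,u} / ∅
  L3: {b,c} / {b}
  L4: {t} / {b}

Live sets:
  live L0: ∅→∅
  live L1: ∅→{b}
  live L2: {b}→{b}
  live L3: {b}→{b}
  live L4: {b}→∅

live-out(L2) = ["b"]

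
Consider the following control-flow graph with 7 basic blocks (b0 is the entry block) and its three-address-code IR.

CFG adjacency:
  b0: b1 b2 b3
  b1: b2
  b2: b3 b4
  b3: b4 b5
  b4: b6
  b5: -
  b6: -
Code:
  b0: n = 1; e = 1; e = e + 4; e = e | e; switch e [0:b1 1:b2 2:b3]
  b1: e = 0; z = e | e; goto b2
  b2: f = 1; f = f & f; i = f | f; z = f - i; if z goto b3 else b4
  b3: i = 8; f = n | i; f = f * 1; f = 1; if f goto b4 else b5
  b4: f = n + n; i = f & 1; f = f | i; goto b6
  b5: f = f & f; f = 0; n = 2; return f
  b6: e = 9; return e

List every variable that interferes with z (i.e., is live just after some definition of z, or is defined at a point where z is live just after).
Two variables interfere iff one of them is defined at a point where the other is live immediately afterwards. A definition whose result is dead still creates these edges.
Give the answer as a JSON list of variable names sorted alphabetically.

Answer: ["n"]

Analysis:
Per-block:
  b0 def {e,n} use ∅
  b1 def {e,z} use ∅
  b2 def {f,i,z} use ∅
  b3 def {f,i} use {n}
  b4 def {f,i} use {n}
  b5 def {f,n} use {f}
  b6 def {e} use ∅

Live sets:
  b0 li=∅ lo={n}
  b1 li={n} lo={n}
  b2 li={n} lo={n}
  b3 li={n} lo={f,n}
  b4 li={n} lo=∅
  b5 li={f} lo=∅
  b6 li=∅ lo=∅

Interfere edges:
  e: {n}
  f: {i,n}
  i: {f,n}
  n: {e,f,i,z}
  z: {n}

N(z) = ["n"]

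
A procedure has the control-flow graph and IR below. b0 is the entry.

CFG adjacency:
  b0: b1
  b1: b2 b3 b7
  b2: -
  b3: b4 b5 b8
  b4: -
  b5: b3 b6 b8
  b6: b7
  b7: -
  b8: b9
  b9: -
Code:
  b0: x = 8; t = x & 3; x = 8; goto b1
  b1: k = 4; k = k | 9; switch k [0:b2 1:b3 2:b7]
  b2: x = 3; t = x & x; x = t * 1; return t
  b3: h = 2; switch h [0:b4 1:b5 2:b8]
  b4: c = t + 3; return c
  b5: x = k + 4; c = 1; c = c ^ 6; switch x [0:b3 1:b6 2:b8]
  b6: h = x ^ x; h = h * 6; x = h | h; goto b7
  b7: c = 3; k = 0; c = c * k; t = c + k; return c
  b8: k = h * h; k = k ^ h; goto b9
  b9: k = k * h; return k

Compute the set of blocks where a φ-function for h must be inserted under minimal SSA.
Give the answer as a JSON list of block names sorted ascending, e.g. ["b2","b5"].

Answer: ["b3", "b7"]

Derivation:
idom tree: b1←b0 b2←b1 b3←b1 b4←b3 b5←b3 b6←b5 b7←b1 b8←b3 b9←b8
Join-block Dom:
  b3: preds {b1,b5}: {b0,b1} ∩ {b0,b1,b3,b5} = {b0,b1}; idom=b1
  b7: preds {b1,b6}: {b0,b1} ∩ {b0,b1,b3,b5,b6} = {b0,b1}; idom=b1
  b8: preds {b3,b5}: {b0,b1,b3} ∩ {b0,b1,b3,b5} = {b0,b1,b3}; idom=b3

Frontier:
  b3←b1: walk · to b1
  b3←b5: walk b5→b3 to b1
  b7←b1: walk · to b1
  b7←b6: walk b6→b5→b3 to b1
  b8←b3: walk · to b3
  b8←b5: walk b5 to b3
  DF(b0)=∅
  DF(b1)=∅
  DF(b2)=∅
  DF(b3)={b3,b7}
  DF(b4)=∅
  DF(b5)={b3,b7,b8}
  DF(b6)={b7}
  DF(b7)=∅
  DF(b8)=∅
  DF(b9)=∅

φ for h: defs {b3,b6}
  DF⁺ = {b3,b7}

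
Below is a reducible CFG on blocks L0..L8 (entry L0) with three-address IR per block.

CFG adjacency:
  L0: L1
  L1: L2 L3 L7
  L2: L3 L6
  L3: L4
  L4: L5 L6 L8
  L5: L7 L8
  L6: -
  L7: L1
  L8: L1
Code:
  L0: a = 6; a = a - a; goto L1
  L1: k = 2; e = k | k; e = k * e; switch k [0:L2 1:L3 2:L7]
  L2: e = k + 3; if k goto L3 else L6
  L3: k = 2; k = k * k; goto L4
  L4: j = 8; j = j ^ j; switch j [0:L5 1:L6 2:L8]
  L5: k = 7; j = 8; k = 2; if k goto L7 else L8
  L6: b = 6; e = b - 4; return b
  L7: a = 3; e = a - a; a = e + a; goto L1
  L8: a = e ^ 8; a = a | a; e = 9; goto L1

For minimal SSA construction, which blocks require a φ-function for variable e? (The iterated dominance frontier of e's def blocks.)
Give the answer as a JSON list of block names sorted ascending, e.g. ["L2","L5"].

idom tree: L1←L0 L2←L1 L3←L1 L4←L3 L5←L4 L6←L1 L7←L1 L8←L4
Join-block Dom:
  L1: preds {L0,L7,L8}: {L0} ∩ {L0,L1,L7} ∩ {L0,L1,L3,L4,L8} = {L0}; idom=L0
  L3: preds {L1,L2}: {L0,L1} ∩ {L0,L1,L2} = {L0,L1}; idom=L1
  L6: preds {L2,L4}: {L0,L1,L2} ∩ {L0,L1,L3,L4} = {L0,L1}; idom=L1
  L7: preds {L1,L5}: {L0,L1} ∩ {L0,L1,L3,L4,L5} = {L0,L1}; idom=L1
  L8: preds {L4,L5}: {L0,L1,L3,L4} ∩ {L0,L1,L3,L4,L5} = {L0,L1,L3,L4}; idom=L4

DF derivation:
  join L1 pred L0: · stop@L0
  join L1 pred L7: L7→L1 stop@L0
  join L1 pred L8: L8→L4→L3→L1 stop@L0
  join L3 pred L1: · stop@L1
  join L3 pred L2: L2 stop@L1
  join L6 pred L2: L2 stop@L1
  join L6 pred L4: L4→L3 stop@L1
  join L7 pred L1: · stop@L1
  join L7 pred L5: L5→L4→L3 stop@L1
  join L8 pred L4: · stop@L4
  join L8 pred L5: L5 stop@L4
  L0 → ∅
  L1 → {L1}
  L2 → {L3,L6}
  L3 → {L1,L6,L7}
  L4 → {L1,L6,L7}
  L5 → {L7,L8}
  L6 → ∅
  L7 → {L1}
  L8 → {L1}

φ for e: defs {L1,L2,L6,L7,L8}
  DF⁺ = {L1,L3,L6,L7}

Answer: ["L1", "L3", "L6", "L7"]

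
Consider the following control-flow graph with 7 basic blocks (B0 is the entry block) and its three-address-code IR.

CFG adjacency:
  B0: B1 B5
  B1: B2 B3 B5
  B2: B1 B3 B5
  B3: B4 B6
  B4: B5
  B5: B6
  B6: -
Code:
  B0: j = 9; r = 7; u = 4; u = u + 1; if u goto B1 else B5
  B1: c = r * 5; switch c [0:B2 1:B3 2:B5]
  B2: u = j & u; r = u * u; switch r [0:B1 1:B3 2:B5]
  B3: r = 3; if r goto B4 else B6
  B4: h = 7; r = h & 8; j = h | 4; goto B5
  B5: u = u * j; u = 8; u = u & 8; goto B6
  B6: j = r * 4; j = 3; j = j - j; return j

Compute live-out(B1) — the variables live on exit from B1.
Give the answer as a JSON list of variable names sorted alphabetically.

def/use:
  B0: def={j,r,u} ue=∅
  B1: def={c} ue={r}
  B2: def={r,u} ue={j,u}
  B3: def={r} ue=∅
  B4: def={h,j,r} ue=∅
  B5: def={u} ue={j,u}
  B6: def={j} ue={r}

Backward fixpoint:
  live B0: ∅→{j,r,u}
  live B1: {j,r,u}→{j,r,u}
  live B2: {j,u}→{j,r,u}
  live B3: {u}→{r,u}
  live B4: {u}→{j,r,u}
  live B5: {j,r,u}→{r}
  live B6: {r}→∅

live-out(B1) = ["j", "r", "u"]

Answer: ["j", "r", "u"]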